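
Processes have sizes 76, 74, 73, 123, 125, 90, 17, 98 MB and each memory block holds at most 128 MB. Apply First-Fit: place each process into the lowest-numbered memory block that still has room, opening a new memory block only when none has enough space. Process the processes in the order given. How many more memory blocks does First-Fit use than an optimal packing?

0

First-Fit: [76,17] [74] [73] [123] [125] [90] [98] → 7 memory blocks.
7 processes exceed 64 MB (half the capacity), and no two of those can share a memory block, so at least 7 memory blocks are needed.
So 7 is already optimal.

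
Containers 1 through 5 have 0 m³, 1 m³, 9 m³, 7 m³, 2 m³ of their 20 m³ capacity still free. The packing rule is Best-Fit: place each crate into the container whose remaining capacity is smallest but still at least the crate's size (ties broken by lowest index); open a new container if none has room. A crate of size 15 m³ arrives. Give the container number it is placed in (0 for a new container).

0

No container has ≥ 15 m³ free, so a new container is opened.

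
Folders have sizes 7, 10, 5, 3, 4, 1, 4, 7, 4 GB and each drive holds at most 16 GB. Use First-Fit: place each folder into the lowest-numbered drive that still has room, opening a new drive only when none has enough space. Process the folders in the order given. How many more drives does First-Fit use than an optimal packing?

0

First-Fit: [7,5,3,1] [10,4] [4,7,4] → 3 drives.
Total size 45 GB; any packing needs at least ⌈45/16⌉ = 3 drives.
So 3 is already optimal.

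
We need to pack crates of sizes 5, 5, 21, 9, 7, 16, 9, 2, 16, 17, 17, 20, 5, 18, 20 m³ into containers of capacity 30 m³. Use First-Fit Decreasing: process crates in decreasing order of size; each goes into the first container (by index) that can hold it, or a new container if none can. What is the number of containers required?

Sorted descending: 21, 20, 20, 18, 17, 17, 16, 16, 9, 9, 7, 5, 5, 5, 2.
21 m³ → container 1 (remaining 9 m³)
20 m³ → container 2 (remaining 10 m³)
20 m³ → container 3 (remaining 10 m³)
18 m³ → container 4 (remaining 12 m³)
17 m³ → container 5 (remaining 13 m³)
17 m³ → container 6 (remaining 13 m³)
16 m³ → container 7 (remaining 14 m³)
16 m³ → container 8 (remaining 14 m³)
9 m³ → container 1 (remaining 0 m³)
9 m³ → container 2 (remaining 1 m³)
7 m³ → container 3 (remaining 3 m³)
5 m³ → container 4 (remaining 7 m³)
5 m³ → container 4 (remaining 2 m³)
5 m³ → container 5 (remaining 8 m³)
2 m³ → container 3 (remaining 1 m³)
Final containers: [21,9] [20,9] [20,7,2] [18,5,5] [17,5] [17] [16] [16].

8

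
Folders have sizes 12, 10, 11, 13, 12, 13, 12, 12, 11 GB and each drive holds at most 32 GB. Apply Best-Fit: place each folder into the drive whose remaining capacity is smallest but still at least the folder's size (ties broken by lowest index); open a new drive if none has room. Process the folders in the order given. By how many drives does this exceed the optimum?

1

Best-Fit: [12,10] [11,13] [12,13] [12,12] [11] → 5 drives.
Total size 106 GB; any packing needs at least ⌈106/32⌉ = 4 drives.
An optimal packing achieves that bound: [13,13] [12,12] [12,12] [11,11,10] → 4 drives.
Excess: 5 − 4 = 1.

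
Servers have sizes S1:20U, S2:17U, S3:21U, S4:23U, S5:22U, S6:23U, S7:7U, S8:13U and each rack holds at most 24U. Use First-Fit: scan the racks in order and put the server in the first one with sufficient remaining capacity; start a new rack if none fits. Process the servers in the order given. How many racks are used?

rack 1: place S1 (20U), 4U left
rack 2: place S2 (17U), 7U left
rack 3: place S3 (21U), 3U left
rack 4: place S4 (23U), 1U left
rack 5: place S5 (22U), 2U left
rack 6: place S6 (23U), 1U left
rack 2: place S7 (7U), 0U left
rack 7: place S8 (13U), 11U left
Final racks: [20] [17,7] [21] [23] [22] [23] [13].

7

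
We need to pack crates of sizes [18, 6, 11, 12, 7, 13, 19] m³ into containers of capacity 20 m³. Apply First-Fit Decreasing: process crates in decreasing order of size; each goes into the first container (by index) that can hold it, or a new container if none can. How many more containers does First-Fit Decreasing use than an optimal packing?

First-Fit Decreasing: [19] [18] [13,7] [12,6] [11] → 5 containers.
Total size 86 m³; any packing needs at least ⌈86/20⌉ = 5 containers.
So 5 is already optimal.

0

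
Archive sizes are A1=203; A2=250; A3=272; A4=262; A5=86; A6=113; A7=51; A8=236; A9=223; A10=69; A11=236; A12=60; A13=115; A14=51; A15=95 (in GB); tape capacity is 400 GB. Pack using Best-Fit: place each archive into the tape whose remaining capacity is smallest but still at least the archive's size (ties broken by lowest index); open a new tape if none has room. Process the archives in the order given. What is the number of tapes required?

7 tapes

Put A1 (203 GB) in tape 1; 197 GB remain.
Put A2 (250 GB) in tape 2; 150 GB remain.
Put A3 (272 GB) in tape 3; 128 GB remain.
Put A4 (262 GB) in tape 4; 138 GB remain.
Put A5 (86 GB) in tape 3; 42 GB remain.
Put A6 (113 GB) in tape 4; 25 GB remain.
Put A7 (51 GB) in tape 2; 99 GB remain.
Put A8 (236 GB) in tape 5; 164 GB remain.
Put A9 (223 GB) in tape 6; 177 GB remain.
Put A10 (69 GB) in tape 2; 30 GB remain.
Put A11 (236 GB) in tape 7; 164 GB remain.
Put A12 (60 GB) in tape 5; 104 GB remain.
Put A13 (115 GB) in tape 7; 49 GB remain.
Put A14 (51 GB) in tape 5; 53 GB remain.
Put A15 (95 GB) in tape 6; 82 GB remain.
Final tapes: [203] [250,51,69] [272,86] [262,113] [236,60,51] [223,95] [236,115].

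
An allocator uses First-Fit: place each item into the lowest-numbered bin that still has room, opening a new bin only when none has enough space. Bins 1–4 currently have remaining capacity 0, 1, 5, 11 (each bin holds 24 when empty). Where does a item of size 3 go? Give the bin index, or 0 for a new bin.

3

Bins with room: bin 3 (5), bin 4 (11).
The first with room is bin 3.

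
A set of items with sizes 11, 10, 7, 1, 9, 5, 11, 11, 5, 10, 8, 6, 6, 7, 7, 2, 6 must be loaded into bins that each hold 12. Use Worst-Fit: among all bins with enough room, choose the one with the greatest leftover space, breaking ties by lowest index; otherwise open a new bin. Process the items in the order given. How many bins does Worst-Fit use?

Put 11 in bin 1; 1 remain.
Put 10 in bin 2; 2 remain.
Put 7 in bin 3; 5 remain.
Put 1 in bin 3; 4 remain.
Put 9 in bin 4; 3 remain.
Put 5 in bin 5; 7 remain.
Put 11 in bin 6; 1 remain.
Put 11 in bin 7; 1 remain.
Put 5 in bin 5; 2 remain.
Put 10 in bin 8; 2 remain.
Put 8 in bin 9; 4 remain.
Put 6 in bin 10; 6 remain.
Put 6 in bin 10; 0 remain.
Put 7 in bin 11; 5 remain.
Put 7 in bin 12; 5 remain.
Put 2 in bin 11; 3 remain.
Put 6 in bin 13; 6 remain.
Final bins: [11] [10] [7,1] [9] [5,5] [11] [11] [10] [8] [6,6] [7,2] [7] [6].

13 bins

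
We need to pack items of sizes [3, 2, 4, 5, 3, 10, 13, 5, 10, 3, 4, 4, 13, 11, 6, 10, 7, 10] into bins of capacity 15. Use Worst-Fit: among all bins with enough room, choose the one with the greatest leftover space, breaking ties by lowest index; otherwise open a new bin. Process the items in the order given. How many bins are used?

Put 3 in bin 1; 12 remain.
Put 2 in bin 1; 10 remain.
Put 4 in bin 1; 6 remain.
Put 5 in bin 1; 1 remain.
Put 3 in bin 2; 12 remain.
Put 10 in bin 2; 2 remain.
Put 13 in bin 3; 2 remain.
Put 5 in bin 4; 10 remain.
Put 10 in bin 4; 0 remain.
Put 3 in bin 5; 12 remain.
Put 4 in bin 5; 8 remain.
Put 4 in bin 5; 4 remain.
Put 13 in bin 6; 2 remain.
Put 11 in bin 7; 4 remain.
Put 6 in bin 8; 9 remain.
Put 10 in bin 9; 5 remain.
Put 7 in bin 8; 2 remain.
Put 10 in bin 10; 5 remain.
Final bins: [3,2,4,5] [3,10] [13] [5,10] [3,4,4] [13] [11] [6,7] [10] [10].

10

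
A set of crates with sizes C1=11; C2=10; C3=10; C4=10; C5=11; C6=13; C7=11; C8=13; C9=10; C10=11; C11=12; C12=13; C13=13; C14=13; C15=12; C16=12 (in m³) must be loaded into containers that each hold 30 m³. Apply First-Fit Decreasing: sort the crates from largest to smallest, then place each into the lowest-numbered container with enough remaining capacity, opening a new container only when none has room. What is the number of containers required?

8

Sorted descending: 13, 13, 13, 13, 13, 12, 12, 12, 11, 11, 11, 11, 10, 10, 10, 10.
13 m³ → container 1 (remaining 17 m³)
13 m³ → container 1 (remaining 4 m³)
13 m³ → container 2 (remaining 17 m³)
13 m³ → container 2 (remaining 4 m³)
13 m³ → container 3 (remaining 17 m³)
12 m³ → container 3 (remaining 5 m³)
12 m³ → container 4 (remaining 18 m³)
12 m³ → container 4 (remaining 6 m³)
11 m³ → container 5 (remaining 19 m³)
11 m³ → container 5 (remaining 8 m³)
11 m³ → container 6 (remaining 19 m³)
11 m³ → container 6 (remaining 8 m³)
10 m³ → container 7 (remaining 20 m³)
10 m³ → container 7 (remaining 10 m³)
10 m³ → container 7 (remaining 0 m³)
10 m³ → container 8 (remaining 20 m³)
Final containers: [13,13] [13,13] [13,12] [12,12] [11,11] [11,11] [10,10,10] [10].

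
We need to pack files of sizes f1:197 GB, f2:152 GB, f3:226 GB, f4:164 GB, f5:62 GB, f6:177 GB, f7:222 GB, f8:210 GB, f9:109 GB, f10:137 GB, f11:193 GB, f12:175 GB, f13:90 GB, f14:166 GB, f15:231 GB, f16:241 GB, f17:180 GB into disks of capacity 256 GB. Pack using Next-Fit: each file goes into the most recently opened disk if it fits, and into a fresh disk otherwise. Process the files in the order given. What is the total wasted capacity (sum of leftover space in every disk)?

disk 1: place f1 (197 GB), 59 GB left
disk 2: place f2 (152 GB), 104 GB left
disk 3: place f3 (226 GB), 30 GB left
disk 4: place f4 (164 GB), 92 GB left
disk 4: place f5 (62 GB), 30 GB left
disk 5: place f6 (177 GB), 79 GB left
disk 6: place f7 (222 GB), 34 GB left
disk 7: place f8 (210 GB), 46 GB left
disk 8: place f9 (109 GB), 147 GB left
disk 8: place f10 (137 GB), 10 GB left
disk 9: place f11 (193 GB), 63 GB left
disk 10: place f12 (175 GB), 81 GB left
disk 11: place f13 (90 GB), 166 GB left
disk 11: place f14 (166 GB), 0 GB left
disk 12: place f15 (231 GB), 25 GB left
disk 13: place f16 (241 GB), 15 GB left
disk 14: place f17 (180 GB), 76 GB left
14 disks × 256 GB = 3584 GB; used 2932 GB; unused 652 GB.

652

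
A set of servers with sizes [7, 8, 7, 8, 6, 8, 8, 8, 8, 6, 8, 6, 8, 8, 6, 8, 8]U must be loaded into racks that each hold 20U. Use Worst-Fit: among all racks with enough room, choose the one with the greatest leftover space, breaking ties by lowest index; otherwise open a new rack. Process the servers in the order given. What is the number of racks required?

Put 7U in rack 1; 13U remain.
Put 8U in rack 1; 5U remain.
Put 7U in rack 2; 13U remain.
Put 8U in rack 2; 5U remain.
Put 6U in rack 3; 14U remain.
Put 8U in rack 3; 6U remain.
Put 8U in rack 4; 12U remain.
Put 8U in rack 4; 4U remain.
Put 8U in rack 5; 12U remain.
Put 6U in rack 5; 6U remain.
Put 8U in rack 6; 12U remain.
Put 6U in rack 6; 6U remain.
Put 8U in rack 7; 12U remain.
Put 8U in rack 7; 4U remain.
Put 6U in rack 3; 0U remain.
Put 8U in rack 8; 12U remain.
Put 8U in rack 8; 4U remain.

8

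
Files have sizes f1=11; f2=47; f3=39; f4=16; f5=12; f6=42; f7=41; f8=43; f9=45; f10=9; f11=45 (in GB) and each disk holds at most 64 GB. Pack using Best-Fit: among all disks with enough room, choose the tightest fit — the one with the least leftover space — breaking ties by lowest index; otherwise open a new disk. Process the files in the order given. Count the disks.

Put f1 (11 GB) in disk 1; 53 GB remain.
Put f2 (47 GB) in disk 1; 6 GB remain.
Put f3 (39 GB) in disk 2; 25 GB remain.
Put f4 (16 GB) in disk 2; 9 GB remain.
Put f5 (12 GB) in disk 3; 52 GB remain.
Put f6 (42 GB) in disk 3; 10 GB remain.
Put f7 (41 GB) in disk 4; 23 GB remain.
Put f8 (43 GB) in disk 5; 21 GB remain.
Put f9 (45 GB) in disk 6; 19 GB remain.
Put f10 (9 GB) in disk 2; 0 GB remain.
Put f11 (45 GB) in disk 7; 19 GB remain.
Final disks: [11,47] [39,16,9] [12,42] [41] [43] [45] [45].

7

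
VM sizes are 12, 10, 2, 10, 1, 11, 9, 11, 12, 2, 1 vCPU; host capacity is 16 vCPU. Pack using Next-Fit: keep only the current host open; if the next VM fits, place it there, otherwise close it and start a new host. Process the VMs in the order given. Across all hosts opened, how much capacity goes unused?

31

12 vCPU → host 1 (remaining 4 vCPU)
10 vCPU → host 2 (remaining 6 vCPU)
2 vCPU → host 2 (remaining 4 vCPU)
10 vCPU → host 3 (remaining 6 vCPU)
1 vCPU → host 3 (remaining 5 vCPU)
11 vCPU → host 4 (remaining 5 vCPU)
9 vCPU → host 5 (remaining 7 vCPU)
11 vCPU → host 6 (remaining 5 vCPU)
12 vCPU → host 7 (remaining 4 vCPU)
2 vCPU → host 7 (remaining 2 vCPU)
1 vCPU → host 7 (remaining 1 vCPU)
7 hosts × 16 vCPU = 112 vCPU; used 81 vCPU; unused 31 vCPU.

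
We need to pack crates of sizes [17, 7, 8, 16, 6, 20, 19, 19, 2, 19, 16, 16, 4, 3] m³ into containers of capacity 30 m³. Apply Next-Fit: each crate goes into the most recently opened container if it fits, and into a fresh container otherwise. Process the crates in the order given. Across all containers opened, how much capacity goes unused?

container 1: place 17 m³, 13 m³ left
container 1: place 7 m³, 6 m³ left
container 2: place 8 m³, 22 m³ left
container 2: place 16 m³, 6 m³ left
container 2: place 6 m³, 0 m³ left
container 3: place 20 m³, 10 m³ left
container 4: place 19 m³, 11 m³ left
container 5: place 19 m³, 11 m³ left
container 5: place 2 m³, 9 m³ left
container 6: place 19 m³, 11 m³ left
container 7: place 16 m³, 14 m³ left
container 8: place 16 m³, 14 m³ left
container 8: place 4 m³, 10 m³ left
container 8: place 3 m³, 7 m³ left
8 containers × 30 m³ = 240 m³; used 172 m³; unused 68 m³.

68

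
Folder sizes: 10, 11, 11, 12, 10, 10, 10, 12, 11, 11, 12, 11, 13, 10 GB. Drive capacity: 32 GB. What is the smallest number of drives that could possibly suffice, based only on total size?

5 drives

Total size = 10 + 11 + 11 + 12 + 10 + 10 + 10 + 12 + 11 + 11 + 12 + 11 + 13 + 10 = 154 GB.
⌈154 / 32⌉ = 5.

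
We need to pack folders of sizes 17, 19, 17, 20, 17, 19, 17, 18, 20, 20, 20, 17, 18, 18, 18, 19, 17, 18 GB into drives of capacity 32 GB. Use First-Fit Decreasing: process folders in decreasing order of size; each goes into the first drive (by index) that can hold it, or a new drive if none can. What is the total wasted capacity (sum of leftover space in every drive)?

247

Sorted descending: 20, 20, 20, 20, 19, 19, 19, 18, 18, 18, 18, 18, 17, 17, 17, 17, 17, 17.
drive 1: place 20 GB, 12 GB left
drive 2: place 20 GB, 12 GB left
drive 3: place 20 GB, 12 GB left
drive 4: place 20 GB, 12 GB left
drive 5: place 19 GB, 13 GB left
drive 6: place 19 GB, 13 GB left
drive 7: place 19 GB, 13 GB left
drive 8: place 18 GB, 14 GB left
drive 9: place 18 GB, 14 GB left
drive 10: place 18 GB, 14 GB left
drive 11: place 18 GB, 14 GB left
drive 12: place 18 GB, 14 GB left
drive 13: place 17 GB, 15 GB left
drive 14: place 17 GB, 15 GB left
drive 15: place 17 GB, 15 GB left
drive 16: place 17 GB, 15 GB left
drive 17: place 17 GB, 15 GB left
drive 18: place 17 GB, 15 GB left
18 drives × 32 GB = 576 GB; used 329 GB; unused 247 GB.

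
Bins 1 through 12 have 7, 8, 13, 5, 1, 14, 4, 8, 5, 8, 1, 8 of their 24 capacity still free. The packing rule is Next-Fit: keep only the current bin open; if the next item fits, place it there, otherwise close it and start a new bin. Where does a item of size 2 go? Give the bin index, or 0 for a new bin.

12

Next-Fit only looks at bin 12, which has 8 free.
2 fits there.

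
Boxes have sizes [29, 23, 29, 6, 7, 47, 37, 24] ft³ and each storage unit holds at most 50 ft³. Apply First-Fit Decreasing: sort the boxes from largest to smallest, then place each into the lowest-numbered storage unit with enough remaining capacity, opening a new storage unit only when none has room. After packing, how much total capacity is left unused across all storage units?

48

Sorted descending: 47, 37, 29, 29, 24, 23, 7, 6.
Put 47 ft³ in storage unit 1; 3 ft³ remain.
Put 37 ft³ in storage unit 2; 13 ft³ remain.
Put 29 ft³ in storage unit 3; 21 ft³ remain.
Put 29 ft³ in storage unit 4; 21 ft³ remain.
Put 24 ft³ in storage unit 5; 26 ft³ remain.
Put 23 ft³ in storage unit 5; 3 ft³ remain.
Put 7 ft³ in storage unit 2; 6 ft³ remain.
Put 6 ft³ in storage unit 2; 0 ft³ remain.
5 storage units × 50 ft³ = 250 ft³; used 202 ft³; unused 48 ft³.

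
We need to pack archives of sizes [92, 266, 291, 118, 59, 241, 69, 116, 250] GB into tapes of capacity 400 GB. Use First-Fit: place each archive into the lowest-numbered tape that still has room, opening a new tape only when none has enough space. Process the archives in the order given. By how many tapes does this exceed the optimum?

First-Fit: [92,266] [291,59] [118,241] [69,116] [250] → 5 tapes.
Total size 1502 GB; any packing needs at least ⌈1502/400⌉ = 4 tapes.
An optimal packing achieves that bound: [291,92] [266,118] [250,116] [241,69,59] → 4 tapes.
Excess: 5 − 4 = 1.

1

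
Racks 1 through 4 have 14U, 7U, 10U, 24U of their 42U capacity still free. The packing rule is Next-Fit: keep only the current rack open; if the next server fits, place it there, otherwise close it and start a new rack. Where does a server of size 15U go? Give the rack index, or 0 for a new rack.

4

Next-Fit only looks at rack 4, which has 24U free.
15U fits there.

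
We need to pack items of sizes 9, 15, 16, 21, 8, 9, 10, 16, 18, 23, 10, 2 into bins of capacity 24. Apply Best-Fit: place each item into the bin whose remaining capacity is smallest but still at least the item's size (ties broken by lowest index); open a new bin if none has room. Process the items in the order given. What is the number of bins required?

8 bins

bin 1: place 9, 15 left
bin 1: place 15, 0 left
bin 2: place 16, 8 left
bin 3: place 21, 3 left
bin 2: place 8, 0 left
bin 4: place 9, 15 left
bin 4: place 10, 5 left
bin 5: place 16, 8 left
bin 6: place 18, 6 left
bin 7: place 23, 1 left
bin 8: place 10, 14 left
bin 3: place 2, 1 left
Final bins: [9,15] [16,8] [21,2] [9,10] [16] [18] [23] [10].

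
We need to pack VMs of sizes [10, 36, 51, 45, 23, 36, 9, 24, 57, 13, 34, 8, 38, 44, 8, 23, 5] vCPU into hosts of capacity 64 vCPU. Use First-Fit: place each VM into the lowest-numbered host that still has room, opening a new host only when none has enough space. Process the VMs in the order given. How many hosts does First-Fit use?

host 1: place 10 vCPU, 54 vCPU left
host 1: place 36 vCPU, 18 vCPU left
host 2: place 51 vCPU, 13 vCPU left
host 3: place 45 vCPU, 19 vCPU left
host 4: place 23 vCPU, 41 vCPU left
host 4: place 36 vCPU, 5 vCPU left
host 1: place 9 vCPU, 9 vCPU left
host 5: place 24 vCPU, 40 vCPU left
host 6: place 57 vCPU, 7 vCPU left
host 2: place 13 vCPU, 0 vCPU left
host 5: place 34 vCPU, 6 vCPU left
host 1: place 8 vCPU, 1 vCPU left
host 7: place 38 vCPU, 26 vCPU left
host 8: place 44 vCPU, 20 vCPU left
host 3: place 8 vCPU, 11 vCPU left
host 7: place 23 vCPU, 3 vCPU left
host 3: place 5 vCPU, 6 vCPU left

8 hosts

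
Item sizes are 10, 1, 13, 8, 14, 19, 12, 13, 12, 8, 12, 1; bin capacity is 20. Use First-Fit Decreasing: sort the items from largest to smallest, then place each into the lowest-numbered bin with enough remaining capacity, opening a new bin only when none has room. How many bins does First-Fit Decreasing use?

8

Sorted descending: 19, 14, 13, 13, 12, 12, 12, 10, 8, 8, 1, 1.
19 → bin 1 (remaining 1)
14 → bin 2 (remaining 6)
13 → bin 3 (remaining 7)
13 → bin 4 (remaining 7)
12 → bin 5 (remaining 8)
12 → bin 6 (remaining 8)
12 → bin 7 (remaining 8)
10 → bin 8 (remaining 10)
8 → bin 5 (remaining 0)
8 → bin 6 (remaining 0)
1 → bin 1 (remaining 0)
1 → bin 2 (remaining 5)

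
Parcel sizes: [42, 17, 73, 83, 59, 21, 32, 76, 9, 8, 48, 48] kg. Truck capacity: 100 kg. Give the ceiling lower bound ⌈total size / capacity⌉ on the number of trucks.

Total size = 42 + 17 + 73 + 83 + 59 + 21 + 32 + 76 + 9 + 8 + 48 + 48 = 516 kg.
⌈516 / 100⌉ = 6.

6 trucks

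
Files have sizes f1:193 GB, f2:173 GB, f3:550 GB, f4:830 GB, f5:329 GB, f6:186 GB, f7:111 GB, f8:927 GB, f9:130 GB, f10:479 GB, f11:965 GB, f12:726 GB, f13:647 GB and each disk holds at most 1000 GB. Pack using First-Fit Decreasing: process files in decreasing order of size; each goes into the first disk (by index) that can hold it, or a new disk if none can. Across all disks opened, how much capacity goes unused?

754

Sorted descending: 965, 927, 830, 726, 647, 550, 479, 329, 193, 186, 173, 130, 111.
disk 1: place 965 GB, 35 GB left
disk 2: place 927 GB, 73 GB left
disk 3: place 830 GB, 170 GB left
disk 4: place 726 GB, 274 GB left
disk 5: place 647 GB, 353 GB left
disk 6: place 550 GB, 450 GB left
disk 7: place 479 GB, 521 GB left
disk 5: place 329 GB, 24 GB left
disk 4: place 193 GB, 81 GB left
disk 6: place 186 GB, 264 GB left
disk 6: place 173 GB, 91 GB left
disk 3: place 130 GB, 40 GB left
disk 7: place 111 GB, 410 GB left
7 disks × 1000 GB = 7000 GB; used 6246 GB; unused 754 GB.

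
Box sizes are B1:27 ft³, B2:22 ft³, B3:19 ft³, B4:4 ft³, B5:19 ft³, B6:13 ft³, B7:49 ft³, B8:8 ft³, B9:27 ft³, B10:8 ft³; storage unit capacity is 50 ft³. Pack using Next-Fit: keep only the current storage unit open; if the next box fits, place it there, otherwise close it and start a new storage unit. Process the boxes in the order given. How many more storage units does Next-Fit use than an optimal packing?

1

Next-Fit: [27,22] [19,4,19] [13] [49] [8,27,8] → 5 storage units.
Total size 196 ft³; any packing needs at least ⌈196/50⌉ = 4 storage units.
An optimal packing achieves that bound: [49] [27,22] [27,19,4] [19,13,8,8] → 4 storage units.
Excess: 5 − 4 = 1.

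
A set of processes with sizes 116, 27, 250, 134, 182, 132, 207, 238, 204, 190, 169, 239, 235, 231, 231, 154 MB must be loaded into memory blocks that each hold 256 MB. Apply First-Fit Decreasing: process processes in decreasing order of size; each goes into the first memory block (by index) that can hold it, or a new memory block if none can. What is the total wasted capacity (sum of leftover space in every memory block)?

645

Sorted descending: 250, 239, 238, 235, 231, 231, 207, 204, 190, 182, 169, 154, 134, 132, 116, 27.
memory block 1: place 250 MB, 6 MB left
memory block 2: place 239 MB, 17 MB left
memory block 3: place 238 MB, 18 MB left
memory block 4: place 235 MB, 21 MB left
memory block 5: place 231 MB, 25 MB left
memory block 6: place 231 MB, 25 MB left
memory block 7: place 207 MB, 49 MB left
memory block 8: place 204 MB, 52 MB left
memory block 9: place 190 MB, 66 MB left
memory block 10: place 182 MB, 74 MB left
memory block 11: place 169 MB, 87 MB left
memory block 12: place 154 MB, 102 MB left
memory block 13: place 134 MB, 122 MB left
memory block 14: place 132 MB, 124 MB left
memory block 13: place 116 MB, 6 MB left
memory block 7: place 27 MB, 22 MB left
14 memory blocks × 256 MB = 3584 MB; used 2939 MB; unused 645 MB.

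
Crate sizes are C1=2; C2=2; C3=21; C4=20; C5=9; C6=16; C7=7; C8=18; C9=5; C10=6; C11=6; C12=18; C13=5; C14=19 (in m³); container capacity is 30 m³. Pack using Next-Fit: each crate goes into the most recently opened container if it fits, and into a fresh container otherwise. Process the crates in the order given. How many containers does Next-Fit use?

container 1: place C1 (2 m³), 28 m³ left
container 1: place C2 (2 m³), 26 m³ left
container 1: place C3 (21 m³), 5 m³ left
container 2: place C4 (20 m³), 10 m³ left
container 2: place C5 (9 m³), 1 m³ left
container 3: place C6 (16 m³), 14 m³ left
container 3: place C7 (7 m³), 7 m³ left
container 4: place C8 (18 m³), 12 m³ left
container 4: place C9 (5 m³), 7 m³ left
container 4: place C10 (6 m³), 1 m³ left
container 5: place C11 (6 m³), 24 m³ left
container 5: place C12 (18 m³), 6 m³ left
container 5: place C13 (5 m³), 1 m³ left
container 6: place C14 (19 m³), 11 m³ left
Final containers: [2,2,21] [20,9] [16,7] [18,5,6] [6,18,5] [19].

6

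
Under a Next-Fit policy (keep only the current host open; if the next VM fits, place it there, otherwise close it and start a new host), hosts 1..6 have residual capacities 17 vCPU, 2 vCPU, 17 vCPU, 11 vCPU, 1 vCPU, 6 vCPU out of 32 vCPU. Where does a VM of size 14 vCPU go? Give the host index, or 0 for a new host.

0

Next-Fit only looks at host 6, which has 6 vCPU free.
14 vCPU does not fit, so a new host is opened.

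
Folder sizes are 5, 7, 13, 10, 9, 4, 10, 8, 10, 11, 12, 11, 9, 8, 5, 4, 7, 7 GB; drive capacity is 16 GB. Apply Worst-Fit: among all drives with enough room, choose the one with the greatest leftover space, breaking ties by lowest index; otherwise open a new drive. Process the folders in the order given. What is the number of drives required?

drive 1: place 5 GB, 11 GB left
drive 1: place 7 GB, 4 GB left
drive 2: place 13 GB, 3 GB left
drive 3: place 10 GB, 6 GB left
drive 4: place 9 GB, 7 GB left
drive 4: place 4 GB, 3 GB left
drive 5: place 10 GB, 6 GB left
drive 6: place 8 GB, 8 GB left
drive 7: place 10 GB, 6 GB left
drive 8: place 11 GB, 5 GB left
drive 9: place 12 GB, 4 GB left
drive 10: place 11 GB, 5 GB left
drive 11: place 9 GB, 7 GB left
drive 6: place 8 GB, 0 GB left
drive 11: place 5 GB, 2 GB left
drive 3: place 4 GB, 2 GB left
drive 12: place 7 GB, 9 GB left
drive 12: place 7 GB, 2 GB left

12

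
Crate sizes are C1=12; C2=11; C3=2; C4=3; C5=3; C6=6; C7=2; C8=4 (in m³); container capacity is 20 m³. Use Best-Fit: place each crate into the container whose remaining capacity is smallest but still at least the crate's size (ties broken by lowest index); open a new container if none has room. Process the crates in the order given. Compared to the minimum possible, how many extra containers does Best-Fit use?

0

Best-Fit: [12,2,3,3] [11,6,2] [4] → 3 containers.
Total size 43 m³; any packing needs at least ⌈43/20⌉ = 3 containers.
So 3 is already optimal.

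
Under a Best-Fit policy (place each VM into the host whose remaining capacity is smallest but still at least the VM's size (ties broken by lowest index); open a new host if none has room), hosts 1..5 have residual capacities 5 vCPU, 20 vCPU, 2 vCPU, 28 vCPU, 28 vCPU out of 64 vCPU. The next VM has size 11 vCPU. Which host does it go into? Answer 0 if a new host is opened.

Hosts with room: host 2 (20 vCPU), host 4 (28 vCPU), host 5 (28 vCPU).
Tightest fit is host 2 with 20 vCPU free.

2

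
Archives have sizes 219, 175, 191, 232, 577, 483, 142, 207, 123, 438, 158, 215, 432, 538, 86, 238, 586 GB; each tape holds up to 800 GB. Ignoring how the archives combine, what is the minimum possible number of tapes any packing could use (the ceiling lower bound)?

Total size = 219 + 175 + 191 + 232 + 577 + 483 + 142 + 207 + 123 + 438 + 158 + 215 + 432 + 538 + 86 + 238 + 586 = 5040 GB.
⌈5040 / 800⌉ = 7.

7 tapes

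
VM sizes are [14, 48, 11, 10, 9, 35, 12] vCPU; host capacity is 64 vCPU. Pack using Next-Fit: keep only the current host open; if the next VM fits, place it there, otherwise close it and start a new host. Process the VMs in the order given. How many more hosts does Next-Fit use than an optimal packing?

0

Next-Fit: [14,48] [11,10,9] [35,12] → 3 hosts.
Total size 139 vCPU; any packing needs at least ⌈139/64⌉ = 3 hosts.
So 3 is already optimal.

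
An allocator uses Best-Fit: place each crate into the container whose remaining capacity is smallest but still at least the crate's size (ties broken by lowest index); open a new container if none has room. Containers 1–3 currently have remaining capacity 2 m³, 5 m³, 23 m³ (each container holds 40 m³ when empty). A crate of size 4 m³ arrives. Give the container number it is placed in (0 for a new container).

Containers with room: container 2 (5 m³), container 3 (23 m³).
Tightest fit is container 2 with 5 m³ free.

2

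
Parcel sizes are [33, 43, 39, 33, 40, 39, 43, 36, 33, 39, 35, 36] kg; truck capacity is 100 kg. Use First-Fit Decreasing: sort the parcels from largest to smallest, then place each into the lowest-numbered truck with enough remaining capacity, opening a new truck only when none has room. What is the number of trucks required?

6

Sorted descending: 43, 43, 40, 39, 39, 39, 36, 36, 35, 33, 33, 33.
Put 43 kg in truck 1; 57 kg remain.
Put 43 kg in truck 1; 14 kg remain.
Put 40 kg in truck 2; 60 kg remain.
Put 39 kg in truck 2; 21 kg remain.
Put 39 kg in truck 3; 61 kg remain.
Put 39 kg in truck 3; 22 kg remain.
Put 36 kg in truck 4; 64 kg remain.
Put 36 kg in truck 4; 28 kg remain.
Put 35 kg in truck 5; 65 kg remain.
Put 33 kg in truck 5; 32 kg remain.
Put 33 kg in truck 6; 67 kg remain.
Put 33 kg in truck 6; 34 kg remain.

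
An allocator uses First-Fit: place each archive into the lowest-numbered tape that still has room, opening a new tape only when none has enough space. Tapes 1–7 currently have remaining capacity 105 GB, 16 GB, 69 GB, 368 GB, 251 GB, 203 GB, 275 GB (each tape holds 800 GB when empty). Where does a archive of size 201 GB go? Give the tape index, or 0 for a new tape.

4

Tapes with room: tape 4 (368 GB), tape 5 (251 GB), tape 6 (203 GB), tape 7 (275 GB).
The first with room is tape 4.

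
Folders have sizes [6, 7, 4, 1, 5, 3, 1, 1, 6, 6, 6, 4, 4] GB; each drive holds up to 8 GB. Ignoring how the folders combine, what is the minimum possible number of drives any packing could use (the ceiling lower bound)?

Total size = 6 + 7 + 4 + 1 + 5 + 3 + 1 + 1 + 6 + 6 + 6 + 4 + 4 = 54 GB.
⌈54 / 8⌉ = 7.

7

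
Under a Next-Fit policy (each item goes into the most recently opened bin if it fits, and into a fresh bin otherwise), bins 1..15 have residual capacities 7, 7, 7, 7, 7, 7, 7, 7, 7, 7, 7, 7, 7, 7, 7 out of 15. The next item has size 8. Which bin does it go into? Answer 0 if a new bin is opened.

Next-Fit only looks at bin 15, which has 7 free.
8 does not fit, so a new bin is opened.

0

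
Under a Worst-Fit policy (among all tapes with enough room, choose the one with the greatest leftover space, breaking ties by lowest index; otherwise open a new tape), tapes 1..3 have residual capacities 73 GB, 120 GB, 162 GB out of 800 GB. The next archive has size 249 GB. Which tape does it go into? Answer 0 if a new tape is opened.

No tape has ≥ 249 GB free, so a new tape is opened.

0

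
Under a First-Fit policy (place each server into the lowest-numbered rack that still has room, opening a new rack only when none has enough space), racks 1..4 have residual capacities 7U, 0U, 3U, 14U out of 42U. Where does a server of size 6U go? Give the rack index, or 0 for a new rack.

Racks with room: rack 1 (7U), rack 4 (14U).
The first with room is rack 1.

1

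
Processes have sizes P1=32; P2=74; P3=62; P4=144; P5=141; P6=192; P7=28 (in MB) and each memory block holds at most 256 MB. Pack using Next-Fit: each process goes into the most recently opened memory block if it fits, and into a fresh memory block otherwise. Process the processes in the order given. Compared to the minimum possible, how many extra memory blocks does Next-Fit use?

Next-Fit: [32,74,62] [144] [141] [192,28] → 4 memory blocks.
Total size 673 MB; any packing needs at least ⌈673/256⌉ = 3 memory blocks.
An optimal packing achieves that bound: [192,62] [144,74,32] [141,28] → 3 memory blocks.
Excess: 4 − 3 = 1.

1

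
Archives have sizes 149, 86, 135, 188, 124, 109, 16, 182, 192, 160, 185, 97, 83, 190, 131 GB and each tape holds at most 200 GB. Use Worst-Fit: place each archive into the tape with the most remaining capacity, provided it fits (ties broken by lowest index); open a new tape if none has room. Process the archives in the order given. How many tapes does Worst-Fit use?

tape 1: place 149 GB, 51 GB left
tape 2: place 86 GB, 114 GB left
tape 3: place 135 GB, 65 GB left
tape 4: place 188 GB, 12 GB left
tape 5: place 124 GB, 76 GB left
tape 2: place 109 GB, 5 GB left
tape 5: place 16 GB, 60 GB left
tape 6: place 182 GB, 18 GB left
tape 7: place 192 GB, 8 GB left
tape 8: place 160 GB, 40 GB left
tape 9: place 185 GB, 15 GB left
tape 10: place 97 GB, 103 GB left
tape 10: place 83 GB, 20 GB left
tape 11: place 190 GB, 10 GB left
tape 12: place 131 GB, 69 GB left

12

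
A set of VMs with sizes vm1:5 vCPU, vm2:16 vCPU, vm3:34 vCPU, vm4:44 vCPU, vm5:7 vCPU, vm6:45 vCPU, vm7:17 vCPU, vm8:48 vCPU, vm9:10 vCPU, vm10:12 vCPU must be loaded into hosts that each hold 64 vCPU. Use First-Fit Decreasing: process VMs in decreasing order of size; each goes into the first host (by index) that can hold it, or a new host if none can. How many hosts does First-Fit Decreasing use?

4

Sorted descending: 48, 45, 44, 34, 17, 16, 12, 10, 7, 5.
Put 48 vCPU in host 1; 16 vCPU remain.
Put 45 vCPU in host 2; 19 vCPU remain.
Put 44 vCPU in host 3; 20 vCPU remain.
Put 34 vCPU in host 4; 30 vCPU remain.
Put 17 vCPU in host 2; 2 vCPU remain.
Put 16 vCPU in host 1; 0 vCPU remain.
Put 12 vCPU in host 3; 8 vCPU remain.
Put 10 vCPU in host 4; 20 vCPU remain.
Put 7 vCPU in host 3; 1 vCPU remain.
Put 5 vCPU in host 4; 15 vCPU remain.
Final hosts: [48,16] [45,17] [44,12,7] [34,10,5].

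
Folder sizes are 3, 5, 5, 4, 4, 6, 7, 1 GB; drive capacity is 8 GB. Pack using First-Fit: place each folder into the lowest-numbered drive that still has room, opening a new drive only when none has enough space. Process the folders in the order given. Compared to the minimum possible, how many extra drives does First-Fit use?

First-Fit: [3,5] [5,1] [4,4] [6] [7] → 5 drives.
Total size 35 GB; any packing needs at least ⌈35/8⌉ = 5 drives.
So 5 is already optimal.

0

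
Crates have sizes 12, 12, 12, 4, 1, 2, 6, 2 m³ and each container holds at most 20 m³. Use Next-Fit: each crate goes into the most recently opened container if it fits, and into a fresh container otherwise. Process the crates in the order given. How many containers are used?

container 1: place 12 m³, 8 m³ left
container 2: place 12 m³, 8 m³ left
container 3: place 12 m³, 8 m³ left
container 3: place 4 m³, 4 m³ left
container 3: place 1 m³, 3 m³ left
container 3: place 2 m³, 1 m³ left
container 4: place 6 m³, 14 m³ left
container 4: place 2 m³, 12 m³ left

4 containers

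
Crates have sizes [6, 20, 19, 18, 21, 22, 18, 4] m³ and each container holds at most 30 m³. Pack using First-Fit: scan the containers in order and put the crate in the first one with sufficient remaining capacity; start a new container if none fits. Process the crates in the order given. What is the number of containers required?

6 containers

6 m³ → container 1 (remaining 24 m³)
20 m³ → container 1 (remaining 4 m³)
19 m³ → container 2 (remaining 11 m³)
18 m³ → container 3 (remaining 12 m³)
21 m³ → container 4 (remaining 9 m³)
22 m³ → container 5 (remaining 8 m³)
18 m³ → container 6 (remaining 12 m³)
4 m³ → container 1 (remaining 0 m³)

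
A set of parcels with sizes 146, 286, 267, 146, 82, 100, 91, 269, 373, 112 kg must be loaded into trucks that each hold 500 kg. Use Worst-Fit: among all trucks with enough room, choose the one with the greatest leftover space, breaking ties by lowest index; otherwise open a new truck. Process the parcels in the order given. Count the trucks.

146 kg → truck 1 (remaining 354 kg)
286 kg → truck 1 (remaining 68 kg)
267 kg → truck 2 (remaining 233 kg)
146 kg → truck 2 (remaining 87 kg)
82 kg → truck 2 (remaining 5 kg)
100 kg → truck 3 (remaining 400 kg)
91 kg → truck 3 (remaining 309 kg)
269 kg → truck 3 (remaining 40 kg)
373 kg → truck 4 (remaining 127 kg)
112 kg → truck 4 (remaining 15 kg)
Final trucks: [146,286] [267,146,82] [100,91,269] [373,112].

4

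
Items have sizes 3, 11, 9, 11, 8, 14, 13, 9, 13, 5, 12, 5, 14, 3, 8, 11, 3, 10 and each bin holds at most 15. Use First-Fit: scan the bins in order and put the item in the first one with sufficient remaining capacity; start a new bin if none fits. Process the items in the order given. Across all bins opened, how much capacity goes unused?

bin 1: place 3, 12 left
bin 1: place 11, 1 left
bin 2: place 9, 6 left
bin 3: place 11, 4 left
bin 4: place 8, 7 left
bin 5: place 14, 1 left
bin 6: place 13, 2 left
bin 7: place 9, 6 left
bin 8: place 13, 2 left
bin 2: place 5, 1 left
bin 9: place 12, 3 left
bin 4: place 5, 2 left
bin 10: place 14, 1 left
bin 3: place 3, 1 left
bin 11: place 8, 7 left
bin 12: place 11, 4 left
bin 7: place 3, 3 left
bin 13: place 10, 5 left
13 bins × 15 = 195; used 162; unused 33.

33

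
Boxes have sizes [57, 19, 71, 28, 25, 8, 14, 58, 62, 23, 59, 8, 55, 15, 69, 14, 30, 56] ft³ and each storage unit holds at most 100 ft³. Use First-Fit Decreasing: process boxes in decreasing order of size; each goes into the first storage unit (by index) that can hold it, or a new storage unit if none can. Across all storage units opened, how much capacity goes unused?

Sorted descending: 71, 69, 62, 59, 58, 57, 56, 55, 30, 28, 25, 23, 19, 15, 14, 14, 8, 8.
Put 71 ft³ in storage unit 1; 29 ft³ remain.
Put 69 ft³ in storage unit 2; 31 ft³ remain.
Put 62 ft³ in storage unit 3; 38 ft³ remain.
Put 59 ft³ in storage unit 4; 41 ft³ remain.
Put 58 ft³ in storage unit 5; 42 ft³ remain.
Put 57 ft³ in storage unit 6; 43 ft³ remain.
Put 56 ft³ in storage unit 7; 44 ft³ remain.
Put 55 ft³ in storage unit 8; 45 ft³ remain.
Put 30 ft³ in storage unit 2; 1 ft³ remain.
Put 28 ft³ in storage unit 1; 1 ft³ remain.
Put 25 ft³ in storage unit 3; 13 ft³ remain.
Put 23 ft³ in storage unit 4; 18 ft³ remain.
Put 19 ft³ in storage unit 5; 23 ft³ remain.
Put 15 ft³ in storage unit 4; 3 ft³ remain.
Put 14 ft³ in storage unit 5; 9 ft³ remain.
Put 14 ft³ in storage unit 6; 29 ft³ remain.
Put 8 ft³ in storage unit 3; 5 ft³ remain.
Put 8 ft³ in storage unit 5; 1 ft³ remain.
8 storage units × 100 ft³ = 800 ft³; used 671 ft³; unused 129 ft³.

129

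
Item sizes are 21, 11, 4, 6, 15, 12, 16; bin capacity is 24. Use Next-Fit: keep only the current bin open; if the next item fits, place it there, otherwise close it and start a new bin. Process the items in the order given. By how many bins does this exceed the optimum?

1

Next-Fit: [21] [11,4,6] [15] [12] [16] → 5 bins.
Total size 85; any packing needs at least ⌈85/24⌉ = 4 bins.
An optimal packing achieves that bound: [21] [16,6] [15,4] [12,11] → 4 bins.
Excess: 5 − 4 = 1.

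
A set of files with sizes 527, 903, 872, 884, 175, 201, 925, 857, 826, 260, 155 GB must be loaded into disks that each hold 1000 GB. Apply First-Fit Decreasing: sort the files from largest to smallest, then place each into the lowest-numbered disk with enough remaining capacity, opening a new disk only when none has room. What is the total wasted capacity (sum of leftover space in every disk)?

Sorted descending: 925, 903, 884, 872, 857, 826, 527, 260, 201, 175, 155.
Put 925 GB in disk 1; 75 GB remain.
Put 903 GB in disk 2; 97 GB remain.
Put 884 GB in disk 3; 116 GB remain.
Put 872 GB in disk 4; 128 GB remain.
Put 857 GB in disk 5; 143 GB remain.
Put 826 GB in disk 6; 174 GB remain.
Put 527 GB in disk 7; 473 GB remain.
Put 260 GB in disk 7; 213 GB remain.
Put 201 GB in disk 7; 12 GB remain.
Put 175 GB in disk 8; 825 GB remain.
Put 155 GB in disk 6; 19 GB remain.
8 disks × 1000 GB = 8000 GB; used 6585 GB; unused 1415 GB.

1415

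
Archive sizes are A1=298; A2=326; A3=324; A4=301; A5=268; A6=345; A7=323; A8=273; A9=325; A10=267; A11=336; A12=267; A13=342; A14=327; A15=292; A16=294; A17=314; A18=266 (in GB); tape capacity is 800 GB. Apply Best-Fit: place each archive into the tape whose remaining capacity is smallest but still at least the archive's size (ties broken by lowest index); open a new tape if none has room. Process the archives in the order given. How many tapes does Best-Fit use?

9 tapes

A1 (298 GB) → tape 1 (remaining 502 GB)
A2 (326 GB) → tape 1 (remaining 176 GB)
A3 (324 GB) → tape 2 (remaining 476 GB)
A4 (301 GB) → tape 2 (remaining 175 GB)
A5 (268 GB) → tape 3 (remaining 532 GB)
A6 (345 GB) → tape 3 (remaining 187 GB)
A7 (323 GB) → tape 4 (remaining 477 GB)
A8 (273 GB) → tape 4 (remaining 204 GB)
A9 (325 GB) → tape 5 (remaining 475 GB)
A10 (267 GB) → tape 5 (remaining 208 GB)
A11 (336 GB) → tape 6 (remaining 464 GB)
A12 (267 GB) → tape 6 (remaining 197 GB)
A13 (342 GB) → tape 7 (remaining 458 GB)
A14 (327 GB) → tape 7 (remaining 131 GB)
A15 (292 GB) → tape 8 (remaining 508 GB)
A16 (294 GB) → tape 8 (remaining 214 GB)
A17 (314 GB) → tape 9 (remaining 486 GB)
A18 (266 GB) → tape 9 (remaining 220 GB)
Final tapes: [298,326] [324,301] [268,345] [323,273] [325,267] [336,267] [342,327] [292,294] [314,266].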